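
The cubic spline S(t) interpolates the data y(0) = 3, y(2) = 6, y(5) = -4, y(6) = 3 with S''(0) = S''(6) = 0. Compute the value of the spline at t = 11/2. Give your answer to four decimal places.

Let m_i = S''(x_i). Step sizes h_i = 2, 3, 1; slopes of the chords Δ_i = (y_(i+1) - y_i)/h_i = 3/2, -10/3, 7.
  2·m_0 + 10·m_1 + 3·m_2 = 6(Δ_1 - Δ_0) = -29
  3·m_1 + 8·m_2 + 1·m_3 = 6(Δ_2 - Δ_1) = 62
Natural end conditions: m_0 = m_3 = 0.
Solving the tridiagonal system: m_0 = 0, m_1 = -418/71, m_2 = 707/71, m_3 = 0.
On [5, 6], S(t) = -4 + 784/213·(t - 5) + 707/142·(t - 5)² - 707/426·(t - 5)³.
With (t - 5) = 1/2: S(11/2) = -1275/1136.

-1.1224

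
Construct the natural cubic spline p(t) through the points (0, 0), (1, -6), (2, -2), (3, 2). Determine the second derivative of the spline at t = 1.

16

Write M_i for p''(x_i). With h_i = 1, 1, 1 and divided differences Δ_i = -6, 4, 4, the continuity of p' gives the tridiagonal system
  1·M_0 + 4·M_1 + 1·M_2 = 6(Δ_1 - Δ_0) = 60
  1·M_1 + 4·M_2 + 1·M_3 = 6(Δ_2 - Δ_1) = 0
Natural end conditions: M_0 = M_3 = 0.
Forward elimination and back-substitution give M_0 = 0, M_1 = 16, M_2 = -4, M_3 = 0.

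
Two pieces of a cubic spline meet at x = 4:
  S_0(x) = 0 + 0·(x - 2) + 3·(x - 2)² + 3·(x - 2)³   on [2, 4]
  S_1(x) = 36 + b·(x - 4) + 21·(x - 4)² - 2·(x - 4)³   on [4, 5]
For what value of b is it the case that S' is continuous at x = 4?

S_0'(x) = 0 + 6·(x - 2) + 9·(x - 2)², so S_0'(4) = 48. On the right, S_1'(4) = b, so b = 48.

48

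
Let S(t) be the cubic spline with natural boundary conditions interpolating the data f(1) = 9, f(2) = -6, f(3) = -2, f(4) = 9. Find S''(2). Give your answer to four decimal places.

27.6000

Let M_i = S''(x_i). Step sizes h_i = 1, 1, 1; slopes of the chords Δ_i = (y_(i+1) - y_i)/h_i = -15, 4, 11.
  1·M_0 + 4·M_1 + 1·M_2 = 6(Δ_1 - Δ_0) = 114
  1·M_1 + 4·M_2 + 1·M_3 = 6(Δ_2 - Δ_1) = 42
Natural end conditions: M_0 = M_3 = 0.
Solving: M_0 = 0, M_1 = 138/5, M_2 = 18/5, M_3 = 0.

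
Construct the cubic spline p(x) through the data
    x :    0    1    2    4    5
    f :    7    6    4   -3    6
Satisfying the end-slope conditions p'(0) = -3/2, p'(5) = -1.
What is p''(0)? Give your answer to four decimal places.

Write m_i for p''(x_i). With h_i = 1, 1, 2, 1 and divided differences Δ_i = -1, -2, -7/2, 9, the continuity of p' gives the tridiagonal system
  1·m_0 + 4·m_1 + 1·m_2 = 6(Δ_1 - Δ_0) = -6
  1·m_1 + 6·m_2 + 2·m_3 = 6(Δ_2 - Δ_1) = -9
  2·m_2 + 6·m_3 + 1·m_4 = 6(Δ_3 - Δ_2) = 75
Clamped end conditions give two more equations: 2h_0·m_0 + h_0·m_1 = 6(Δ_0 - p'(0)) = 3 and h_3·m_3 + 2h_3·m_4 = 6(p'(5) - Δ_3) = -60.
Solving the tridiagonal system: m_0 = 41/32, m_1 = 7/16, m_2 = -289/32, m_3 = 179/8, m_4 = -659/16.

1.2813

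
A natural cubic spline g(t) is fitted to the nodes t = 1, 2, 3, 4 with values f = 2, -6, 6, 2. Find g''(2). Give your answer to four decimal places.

Let M_i = g''(x_i). Step sizes h_i = 1, 1, 1; slopes of the chords Δ_i = (y_(i+1) - y_i)/h_i = -8, 12, -4.
  1·M_0 + 4·M_1 + 1·M_2 = 6(Δ_1 - Δ_0) = 120
  1·M_1 + 4·M_2 + 1·M_3 = 6(Δ_2 - Δ_1) = -96
Natural end conditions: M_0 = M_3 = 0.
Solving: M_0 = 0, M_1 = 192/5, M_2 = -168/5, M_3 = 0.

38.4000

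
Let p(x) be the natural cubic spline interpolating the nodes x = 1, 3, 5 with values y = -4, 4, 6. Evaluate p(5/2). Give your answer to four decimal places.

Put σ_i = p'' at the i-th knot. Here h = (2, 2) and Δ = (4, 1), so the interior equations h_(i-1)·σ_(i-1) + 2(h_(i-1)+h_i)·σ_i + h_i·σ_(i+1) = 6(Δ_i − Δ_(i-1)) read
  2·σ_0 + 8·σ_1 + 2·σ_2 = 6(Δ_1 - Δ_0) = -18
Natural end conditions: σ_0 = σ_2 = 0.
Solving: σ_0 = 0, σ_1 = -9/4, σ_2 = 0.
On [1, 3], p(x) = -4 + 19/4·(x - 1) + 0·(x - 1)² - 3/16·(x - 1)³.
With (x - 1) = 3/2: p(5/2) = 319/128.

2.4922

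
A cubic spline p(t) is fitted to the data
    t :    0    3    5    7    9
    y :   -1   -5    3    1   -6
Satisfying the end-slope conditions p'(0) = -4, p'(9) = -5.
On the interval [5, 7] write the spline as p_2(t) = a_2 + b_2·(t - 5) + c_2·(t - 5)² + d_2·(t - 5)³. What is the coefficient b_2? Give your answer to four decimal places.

2.1812

With M_i denoting the second derivative at x_i, h_i = 3, 2, 2, 2, and Δ_i = (y_(i+1) − y_i)/h_i = -4/3, 4, -1, -7/2:
  3·M_0 + 10·M_1 + 2·M_2 = 6(Δ_1 - Δ_0) = 32
  2·M_1 + 8·M_2 + 2·M_3 = 6(Δ_2 - Δ_1) = -30
  2·M_2 + 8·M_3 + 2·M_4 = 6(Δ_3 - Δ_2) = -15
Clamped end conditions give two more equations: 2h_0·M_0 + h_0·M_1 = 6(Δ_0 - p'(0)) = 16 and h_3·M_3 + 2h_3·M_4 = 6(p'(9) - Δ_3) = -9.
Solving: M_0 = 97/138, M_1 = 271/69, M_2 = -1295/276, M_3 = -11/69, M_4 = -599/276.
On [5, 7], with p_2(t) = a_2 + b_2·(t - 5) + c_2·(t - 5)² + d_2·(t - 5)³: c_2 = M_2/2 = -1295/552, d_2 = (M_3 - M_2)/(6h_2) = 139/368, b_2 = Δ_2 - h_2(2M_2 + M_3)/6 = 301/138.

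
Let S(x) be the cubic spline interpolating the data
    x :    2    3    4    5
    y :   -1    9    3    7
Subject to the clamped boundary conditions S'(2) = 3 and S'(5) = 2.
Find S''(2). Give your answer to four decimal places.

42.1333

With M_i denoting the second derivative at x_i, h_i = 1, 1, 1, and Δ_i = (y_(i+1) − y_i)/h_i = 10, -6, 4:
  1·M_0 + 4·M_1 + 1·M_2 = 6(Δ_1 - Δ_0) = -96
  1·M_1 + 4·M_2 + 1·M_3 = 6(Δ_2 - Δ_1) = 60
Clamped end conditions give two more equations: 2h_0·M_0 + h_0·M_1 = 6(Δ_0 - S'(2)) = 42 and h_2·M_2 + 2h_2·M_3 = 6(S'(5) - Δ_2) = -12.
Solving: M_0 = 632/15, M_1 = -634/15, M_2 = 464/15, M_3 = -322/15.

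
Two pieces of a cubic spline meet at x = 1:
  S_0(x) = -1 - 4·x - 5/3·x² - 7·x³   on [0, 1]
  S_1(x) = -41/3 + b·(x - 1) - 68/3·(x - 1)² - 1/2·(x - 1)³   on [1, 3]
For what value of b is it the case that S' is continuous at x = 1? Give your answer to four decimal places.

-28.3333

S_0'(x) = -4 - 10/3·x - 21·x², so S_0'(1) = -85/3. On the right, S_1'(1) = b, so b = -85/3.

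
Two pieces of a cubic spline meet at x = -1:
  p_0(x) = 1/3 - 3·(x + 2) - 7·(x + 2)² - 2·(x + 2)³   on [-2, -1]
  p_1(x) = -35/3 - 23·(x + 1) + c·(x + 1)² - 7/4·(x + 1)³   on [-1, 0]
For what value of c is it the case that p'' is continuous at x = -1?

-13

p_0''(x) = -14 - 12·(x + 2), so p_0''(-1) = -26. On the right, p_1''(-1) = 2c, so c = -13.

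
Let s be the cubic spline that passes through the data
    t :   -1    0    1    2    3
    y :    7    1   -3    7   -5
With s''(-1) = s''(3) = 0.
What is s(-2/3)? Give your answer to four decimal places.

5.2540

Write σ_i for s''(x_i). With h_i = 1, 1, 1, 1 and divided differences Δ_i = -6, -4, 10, -12, the continuity of s' gives the tridiagonal system
  1·σ_0 + 4·σ_1 + 1·σ_2 = 6(Δ_1 - Δ_0) = 12
  1·σ_1 + 4·σ_2 + 1·σ_3 = 6(Δ_2 - Δ_1) = 84
  1·σ_2 + 4·σ_3 + 1·σ_4 = 6(Δ_3 - Δ_2) = -132
Natural end conditions: σ_0 = σ_4 = 0.
Solving: σ_0 = 0, σ_1 = -36/7, σ_2 = 228/7, σ_3 = -288/7, σ_4 = 0.
On [-1, 0], s(t) = 7 - 36/7·(t + 1) + 0·(t + 1)² - 6/7·(t + 1)³.
With (t + 1) = 1/3: s(-2/3) = 331/63.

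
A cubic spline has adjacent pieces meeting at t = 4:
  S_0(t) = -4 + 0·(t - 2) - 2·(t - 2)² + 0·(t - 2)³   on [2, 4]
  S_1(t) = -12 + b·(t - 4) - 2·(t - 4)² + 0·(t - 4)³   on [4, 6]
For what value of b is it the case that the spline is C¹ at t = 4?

-8

S_0'(t) = 0 - 4·(t - 2) + 0·(t - 2)², so S_0'(4) = -8. On the right, S_1'(4) = b, so b = -8.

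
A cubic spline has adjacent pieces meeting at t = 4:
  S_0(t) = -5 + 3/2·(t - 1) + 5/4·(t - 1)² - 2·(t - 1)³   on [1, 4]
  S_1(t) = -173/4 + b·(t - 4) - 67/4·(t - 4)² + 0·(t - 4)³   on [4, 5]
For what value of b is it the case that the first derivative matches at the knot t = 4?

-45

S_0'(t) = 3/2 + 5/2·(t - 1) - 6·(t - 1)², so S_0'(4) = -45. On the right, S_1'(4) = b, so b = -45.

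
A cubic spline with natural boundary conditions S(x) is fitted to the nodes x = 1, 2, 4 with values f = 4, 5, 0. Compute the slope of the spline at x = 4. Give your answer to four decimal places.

-3.6667

Put M_i = S'' at the i-th knot. Here h = (1, 2) and Δ = (1, -5/2), so the interior equations h_(i-1)·M_(i-1) + 2(h_(i-1)+h_i)·M_i + h_i·M_(i+1) = 6(Δ_i − Δ_(i-1)) read
  1·M_0 + 6·M_1 + 2·M_2 = 6(Δ_1 - Δ_0) = -21
Natural end conditions: M_0 = M_2 = 0.
Forward elimination and back-substitution give M_0 = 0, M_1 = -7/2, M_2 = 0.
On [2, 4], S'(x) = b_1 + 2c_1·(x - 2) + 3d_1·(x - 2)² with b_1 = Δ_1 - h_1(2M_1 + M_2)/6 = -1/6, c_1 = M_1/2 = -7/4, d_1 = (M_2 - M_1)/(6h_1) = 7/24. So S'(4) = -11/3.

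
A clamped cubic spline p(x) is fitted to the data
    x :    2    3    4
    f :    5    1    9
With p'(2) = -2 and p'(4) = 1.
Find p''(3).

33

With σ_i denoting the second derivative at x_i, h_i = 1, 1, and Δ_i = (y_(i+1) − y_i)/h_i = -4, 8:
  1·σ_0 + 4·σ_1 + 1·σ_2 = 6(Δ_1 - Δ_0) = 72
Clamped end conditions give two more equations: 2h_0·σ_0 + h_0·σ_1 = 6(Δ_0 - p'(2)) = -12 and h_1·σ_1 + 2h_1·σ_2 = 6(p'(4) - Δ_1) = -42.
Solving the tridiagonal system: σ_0 = -45/2, σ_1 = 33, σ_2 = -75/2.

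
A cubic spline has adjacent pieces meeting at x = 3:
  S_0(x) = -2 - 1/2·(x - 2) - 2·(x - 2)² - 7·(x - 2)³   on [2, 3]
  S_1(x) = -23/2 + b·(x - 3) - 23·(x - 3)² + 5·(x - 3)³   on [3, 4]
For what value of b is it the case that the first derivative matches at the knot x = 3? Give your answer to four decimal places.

-25.5000

S_0'(x) = -1/2 - 4·(x - 2) - 21·(x - 2)², so S_0'(3) = -51/2. On the right, S_1'(3) = b, so b = -51/2.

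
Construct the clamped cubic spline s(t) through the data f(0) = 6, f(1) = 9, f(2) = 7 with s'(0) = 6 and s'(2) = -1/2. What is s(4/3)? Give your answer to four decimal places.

With M_i denoting the second derivative at x_i, h_i = 1, 1, and Δ_i = (y_(i+1) − y_i)/h_i = 3, -2:
  1·M_0 + 4·M_1 + 1·M_2 = 6(Δ_1 - Δ_0) = -30
Clamped end conditions give two more equations: 2h_0·M_0 + h_0·M_1 = 6(Δ_0 - s'(0)) = -18 and h_1·M_1 + 2h_1·M_2 = 6(s'(2) - Δ_1) = 9.
Solving: M_0 = -19/4, M_1 = -17/2, M_2 = 35/4.
On [1, 2], s(t) = 9 - 5/8·(t - 1) - 17/4·(t - 1)² + 23/8·(t - 1)³.
With (t - 1) = 1/3: s(4/3) = 455/54.

8.4259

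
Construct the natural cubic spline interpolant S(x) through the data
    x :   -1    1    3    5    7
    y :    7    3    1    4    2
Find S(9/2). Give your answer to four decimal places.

3.4099

With σ_i denoting the second derivative at x_i, h_i = 2, 2, 2, 2, and Δ_i = (y_(i+1) − y_i)/h_i = -2, -1, 3/2, -1:
  2·σ_0 + 8·σ_1 + 2·σ_2 = 6(Δ_1 - Δ_0) = 6
  2·σ_1 + 8·σ_2 + 2·σ_3 = 6(Δ_2 - Δ_1) = 15
  2·σ_2 + 8·σ_3 + 2·σ_4 = 6(Δ_3 - Δ_2) = -15
Natural end conditions: σ_0 = σ_4 = 0.
Solving: σ_0 = 0, σ_1 = 15/112, σ_2 = 69/28, σ_3 = -279/112, σ_4 = 0.
On [3, 5], S(x) = 1 + 11/16·(x - 3) + 69/56·(x - 3)² - 185/448·(x - 3)³.
With (x - 3) = 3/2: S(9/2) = 12221/3584.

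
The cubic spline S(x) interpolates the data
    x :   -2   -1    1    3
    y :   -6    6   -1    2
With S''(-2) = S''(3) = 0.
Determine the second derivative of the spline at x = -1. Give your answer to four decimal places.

With M_i denoting the second derivative at x_i, h_i = 1, 2, 2, and Δ_i = (y_(i+1) − y_i)/h_i = 12, -7/2, 3/2:
  1·M_0 + 6·M_1 + 2·M_2 = 6(Δ_1 - Δ_0) = -93
  2·M_1 + 8·M_2 + 2·M_3 = 6(Δ_2 - Δ_1) = 30
Natural end conditions: M_0 = M_3 = 0.
Solving: M_0 = 0, M_1 = -201/11, M_2 = 183/22, M_3 = 0.

-18.2727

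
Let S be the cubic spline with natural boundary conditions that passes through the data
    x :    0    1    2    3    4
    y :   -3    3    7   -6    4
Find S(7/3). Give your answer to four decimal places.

2.8466

Write σ_i for S''(x_i). With h_i = 1, 1, 1, 1 and divided differences Δ_i = 6, 4, -13, 10, the continuity of S' gives the tridiagonal system
  1·σ_0 + 4·σ_1 + 1·σ_2 = 6(Δ_1 - Δ_0) = -12
  1·σ_1 + 4·σ_2 + 1·σ_3 = 6(Δ_2 - Δ_1) = -102
  1·σ_2 + 4·σ_3 + 1·σ_4 = 6(Δ_3 - Δ_2) = 138
Natural end conditions: σ_0 = σ_4 = 0.
Solving: σ_0 = 0, σ_1 = 183/28, σ_2 = -267/7, σ_3 = 1233/28, σ_4 = 0.
On [2, 3], S(x) = 7 - 61/8·(x - 2) - 267/14·(x - 2)² + 767/56·(x - 2)³.
With (x - 2) = 1/3: S(7/3) = 538/189.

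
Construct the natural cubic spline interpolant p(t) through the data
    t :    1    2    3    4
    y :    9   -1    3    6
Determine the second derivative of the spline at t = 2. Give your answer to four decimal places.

Let σ_i = p''(x_i). Step sizes h_i = 1, 1, 1; slopes of the chords Δ_i = (y_(i+1) - y_i)/h_i = -10, 4, 3.
  1·σ_0 + 4·σ_1 + 1·σ_2 = 6(Δ_1 - Δ_0) = 84
  1·σ_1 + 4·σ_2 + 1·σ_3 = 6(Δ_2 - Δ_1) = -6
Natural end conditions: σ_0 = σ_3 = 0.
Solving: σ_0 = 0, σ_1 = 114/5, σ_2 = -36/5, σ_3 = 0.

22.8000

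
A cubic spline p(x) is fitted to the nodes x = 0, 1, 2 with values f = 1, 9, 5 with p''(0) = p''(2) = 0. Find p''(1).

Let M_i = p''(x_i). Step sizes h_i = 1, 1; slopes of the chords Δ_i = (y_(i+1) - y_i)/h_i = 8, -4.
  1·M_0 + 4·M_1 + 1·M_2 = 6(Δ_1 - Δ_0) = -72
Natural end conditions: M_0 = M_2 = 0.
Forward elimination and back-substitution give M_0 = 0, M_1 = -18, M_2 = 0.

-18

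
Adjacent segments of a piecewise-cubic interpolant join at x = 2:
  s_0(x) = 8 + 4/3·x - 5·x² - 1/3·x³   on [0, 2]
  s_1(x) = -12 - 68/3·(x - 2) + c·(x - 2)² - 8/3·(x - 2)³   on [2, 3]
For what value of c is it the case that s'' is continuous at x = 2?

-7

s_0''(x) = -10 - 2·x, so s_0''(2) = -14. On the right, s_1''(2) = 2c, so c = -7.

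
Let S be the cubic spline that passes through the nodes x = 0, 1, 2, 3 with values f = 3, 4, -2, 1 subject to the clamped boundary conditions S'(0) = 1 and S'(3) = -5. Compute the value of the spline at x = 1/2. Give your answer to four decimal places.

4.1250

With M_i denoting the second derivative at x_i, h_i = 1, 1, 1, and Δ_i = (y_(i+1) − y_i)/h_i = 1, -6, 3:
  1·M_0 + 4·M_1 + 1·M_2 = 6(Δ_1 - Δ_0) = -42
  1·M_1 + 4·M_2 + 1·M_3 = 6(Δ_2 - Δ_1) = 54
Clamped end conditions give two more equations: 2h_0·M_0 + h_0·M_1 = 6(Δ_0 - S'(0)) = 0 and h_2·M_2 + 2h_2·M_3 = 6(S'(3) - Δ_2) = -48.
Forward elimination and back-substitution give M_0 = 10, M_1 = -20, M_2 = 28, M_3 = -38.
On [0, 1], S(x) = 3 + 1·x + 5·x² - 5·x³.
With x = 1/2: S(1/2) = 33/8.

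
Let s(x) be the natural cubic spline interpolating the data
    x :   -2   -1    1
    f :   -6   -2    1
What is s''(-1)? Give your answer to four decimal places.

Put M_i = s'' at the i-th knot. Here h = (1, 2) and Δ = (4, 3/2), so the interior equations h_(i-1)·M_(i-1) + 2(h_(i-1)+h_i)·M_i + h_i·M_(i+1) = 6(Δ_i − Δ_(i-1)) read
  1·M_0 + 6·M_1 + 2·M_2 = 6(Δ_1 - Δ_0) = -15
Natural end conditions: M_0 = M_2 = 0.
Solving: M_0 = 0, M_1 = -5/2, M_2 = 0.

-2.5000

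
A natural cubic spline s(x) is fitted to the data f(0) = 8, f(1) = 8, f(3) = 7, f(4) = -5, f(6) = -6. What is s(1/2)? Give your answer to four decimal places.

7.7107

With M_i denoting the second derivative at x_i, h_i = 1, 2, 1, 2, and Δ_i = (y_(i+1) − y_i)/h_i = 0, -1/2, -12, -1/2:
  1·M_0 + 6·M_1 + 2·M_2 = 6(Δ_1 - Δ_0) = -3
  2·M_1 + 6·M_2 + 1·M_3 = 6(Δ_2 - Δ_1) = -69
  1·M_2 + 6·M_3 + 2·M_4 = 6(Δ_3 - Δ_2) = 69
Natural end conditions: M_0 = M_4 = 0.
Solving the tridiagonal system: M_0 = 0, M_1 = 287/62, M_2 = -477/31, M_3 = 436/31, M_4 = 0.
On [0, 1], s(x) = 8 - 287/372·x + 0·x² + 287/372·x³.
With x = 1/2: s(1/2) = 7649/992.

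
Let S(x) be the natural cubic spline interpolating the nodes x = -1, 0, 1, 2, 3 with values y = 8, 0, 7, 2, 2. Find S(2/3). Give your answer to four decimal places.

4.9947

Put m_i = S'' at the i-th knot. Here h = (1, 1, 1, 1) and Δ = (-8, 7, -5, 0), so the interior equations h_(i-1)·m_(i-1) + 2(h_(i-1)+h_i)·m_i + h_i·m_(i+1) = 6(Δ_i − Δ_(i-1)) read
  1·m_0 + 4·m_1 + 1·m_2 = 6(Δ_1 - Δ_0) = 90
  1·m_1 + 4·m_2 + 1·m_3 = 6(Δ_2 - Δ_1) = -72
  1·m_2 + 4·m_3 + 1·m_4 = 6(Δ_3 - Δ_2) = 30
Natural end conditions: m_0 = m_4 = 0.
Solving: m_0 = 0, m_1 = 417/14, m_2 = -204/7, m_3 = 207/14, m_4 = 0.
On [0, 1], S(x) = 0 + 27/14·x + 417/28·x² - 275/28·x³.
With x = 2/3: S(2/3) = 944/189.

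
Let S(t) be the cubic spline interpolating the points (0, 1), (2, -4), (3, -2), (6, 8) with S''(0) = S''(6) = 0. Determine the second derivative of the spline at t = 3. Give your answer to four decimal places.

Write m_i for S''(x_i). With h_i = 2, 1, 3 and divided differences Δ_i = -5/2, 2, 10/3, the continuity of S' gives the tridiagonal system
  2·m_0 + 6·m_1 + 1·m_2 = 6(Δ_1 - Δ_0) = 27
  1·m_1 + 8·m_2 + 3·m_3 = 6(Δ_2 - Δ_1) = 8
Natural end conditions: m_0 = m_3 = 0.
Forward elimination and back-substitution give m_0 = 0, m_1 = 208/47, m_2 = 21/47, m_3 = 0.

0.4468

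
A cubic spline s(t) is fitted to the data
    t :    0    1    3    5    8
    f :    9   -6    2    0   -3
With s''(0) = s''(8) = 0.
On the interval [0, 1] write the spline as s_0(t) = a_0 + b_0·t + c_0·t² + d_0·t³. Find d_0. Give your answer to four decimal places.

3.7115

Write M_i for s''(x_i). With h_i = 1, 2, 2, 3 and divided differences Δ_i = -15, 4, -1, -1, the continuity of s' gives the tridiagonal system
  1·M_0 + 6·M_1 + 2·M_2 = 6(Δ_1 - Δ_0) = 114
  2·M_1 + 8·M_2 + 2·M_3 = 6(Δ_2 - Δ_1) = -30
  2·M_2 + 10·M_3 + 3·M_4 = 6(Δ_3 - Δ_2) = 0
Natural end conditions: M_0 = M_4 = 0.
Solving: M_0 = 0, M_1 = 579/26, M_2 = -255/26, M_3 = 51/26, M_4 = 0.
On [0, 1], with s_0(t) = a_0 + b_0·t + c_0·t² + d_0·t³: c_0 = M_0/2 = 0, d_0 = (M_1 - M_0)/(6h_0) = 193/52, b_0 = Δ_0 - h_0(2M_0 + M_1)/6 = -973/52.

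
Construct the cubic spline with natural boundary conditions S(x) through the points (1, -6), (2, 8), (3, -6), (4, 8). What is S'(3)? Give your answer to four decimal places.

-4.6667

Let M_i = S''(x_i). Step sizes h_i = 1, 1, 1; slopes of the chords Δ_i = (y_(i+1) - y_i)/h_i = 14, -14, 14.
  1·M_0 + 4·M_1 + 1·M_2 = 6(Δ_1 - Δ_0) = -168
  1·M_1 + 4·M_2 + 1·M_3 = 6(Δ_2 - Δ_1) = 168
Natural end conditions: M_0 = M_3 = 0.
Solving the tridiagonal system: M_0 = 0, M_1 = -56, M_2 = 56, M_3 = 0.
On [3, 4], S'(x) = b_2 + 2c_2·(x - 3) + 3d_2·(x - 3)² with b_2 = Δ_2 - h_2(2M_2 + M_3)/6 = -14/3, c_2 = M_2/2 = 28, d_2 = (M_3 - M_2)/(6h_2) = -28/3. So S'(3) = -14/3.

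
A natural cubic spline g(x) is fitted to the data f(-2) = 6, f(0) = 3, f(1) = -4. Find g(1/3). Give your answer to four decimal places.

Write M_i for g''(x_i). With h_i = 2, 1 and divided differences Δ_i = -3/2, -7, the continuity of g' gives the tridiagonal system
  2·M_0 + 6·M_1 + 1·M_2 = 6(Δ_1 - Δ_0) = -33
Natural end conditions: M_0 = M_2 = 0.
Solving the tridiagonal system: M_0 = 0, M_1 = -11/2, M_2 = 0.
On [0, 1], g(x) = 3 - 31/6·x - 11/4·x² + 11/12·x³.
With x = 1/3: g(1/3) = 163/162.

1.0062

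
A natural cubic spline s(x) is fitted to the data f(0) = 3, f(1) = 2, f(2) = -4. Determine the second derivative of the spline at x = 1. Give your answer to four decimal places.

-7.5000

Let m_i = s''(x_i). Step sizes h_i = 1, 1; slopes of the chords Δ_i = (y_(i+1) - y_i)/h_i = -1, -6.
  1·m_0 + 4·m_1 + 1·m_2 = 6(Δ_1 - Δ_0) = -30
Natural end conditions: m_0 = m_2 = 0.
Solving the tridiagonal system: m_0 = 0, m_1 = -15/2, m_2 = 0.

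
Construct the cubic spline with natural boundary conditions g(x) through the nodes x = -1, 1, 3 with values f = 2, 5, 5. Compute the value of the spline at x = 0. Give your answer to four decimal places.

3.7813

Put σ_i = g'' at the i-th knot. Here h = (2, 2) and Δ = (3/2, 0), so the interior equations h_(i-1)·σ_(i-1) + 2(h_(i-1)+h_i)·σ_i + h_i·σ_(i+1) = 6(Δ_i − Δ_(i-1)) read
  2·σ_0 + 8·σ_1 + 2·σ_2 = 6(Δ_1 - Δ_0) = -9
Natural end conditions: σ_0 = σ_2 = 0.
Forward elimination and back-substitution give σ_0 = 0, σ_1 = -9/8, σ_2 = 0.
On [-1, 1], g(x) = 2 + 15/8·(x + 1) + 0·(x + 1)² - 3/32·(x + 1)³.
With (x + 1) = 1: g(0) = 121/32.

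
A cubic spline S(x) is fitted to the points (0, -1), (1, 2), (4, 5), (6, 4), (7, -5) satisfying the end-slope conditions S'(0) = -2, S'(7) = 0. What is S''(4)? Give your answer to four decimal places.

Write m_i for S''(x_i). With h_i = 1, 3, 2, 1 and divided differences Δ_i = 3, 1, -1/2, -9, the continuity of S' gives the tridiagonal system
  1·m_0 + 8·m_1 + 3·m_2 = 6(Δ_1 - Δ_0) = -12
  3·m_1 + 10·m_2 + 2·m_3 = 6(Δ_2 - Δ_1) = -9
  2·m_2 + 6·m_3 + 1·m_4 = 6(Δ_3 - Δ_2) = -51
Clamped end conditions give two more equations: 2h_0·m_0 + h_0·m_1 = 6(Δ_0 - S'(0)) = 30 and h_3·m_3 + 2h_3·m_4 = 6(S'(7) - Δ_3) = 54.
Hence m_0 = 2597/148, m_1 = -377/74, m_2 = 553/148, m_3 = -575/37, m_4 = 2573/74.

3.7365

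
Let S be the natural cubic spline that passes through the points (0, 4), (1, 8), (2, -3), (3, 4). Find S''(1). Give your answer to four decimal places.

With M_i denoting the second derivative at x_i, h_i = 1, 1, 1, and Δ_i = (y_(i+1) − y_i)/h_i = 4, -11, 7:
  1·M_0 + 4·M_1 + 1·M_2 = 6(Δ_1 - Δ_0) = -90
  1·M_1 + 4·M_2 + 1·M_3 = 6(Δ_2 - Δ_1) = 108
Natural end conditions: M_0 = M_3 = 0.
Solving the tridiagonal system: M_0 = 0, M_1 = -156/5, M_2 = 174/5, M_3 = 0.

-31.2000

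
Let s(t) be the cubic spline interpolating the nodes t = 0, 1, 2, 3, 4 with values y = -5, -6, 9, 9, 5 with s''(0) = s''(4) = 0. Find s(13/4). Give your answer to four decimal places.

7.9063

Let m_i = s''(x_i). Step sizes h_i = 1, 1, 1, 1; slopes of the chords Δ_i = (y_(i+1) - y_i)/h_i = -1, 15, 0, -4.
  1·m_0 + 4·m_1 + 1·m_2 = 6(Δ_1 - Δ_0) = 96
  1·m_1 + 4·m_2 + 1·m_3 = 6(Δ_2 - Δ_1) = -90
  1·m_2 + 4·m_3 + 1·m_4 = 6(Δ_3 - Δ_2) = -24
Natural end conditions: m_0 = m_4 = 0.
Forward elimination and back-substitution give m_0 = 0, m_1 = 222/7, m_2 = -216/7, m_3 = 12/7, m_4 = 0.
On [3, 4], s(t) = 9 - 32/7·(t - 3) + 6/7·(t - 3)² - 2/7·(t - 3)³.
With (t - 3) = 1/4: s(13/4) = 253/32.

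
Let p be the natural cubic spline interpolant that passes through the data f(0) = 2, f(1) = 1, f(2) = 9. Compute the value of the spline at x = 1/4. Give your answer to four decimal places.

Let M_i = p''(x_i). Step sizes h_i = 1, 1; slopes of the chords Δ_i = (y_(i+1) - y_i)/h_i = -1, 8.
  1·M_0 + 4·M_1 + 1·M_2 = 6(Δ_1 - Δ_0) = 54
Natural end conditions: M_0 = M_2 = 0.
Solving the tridiagonal system: M_0 = 0, M_1 = 27/2, M_2 = 0.
On [0, 1], p(x) = 2 - 13/4·x + 0·x² + 9/4·x³.
With x = 1/4: p(1/4) = 313/256.

1.2227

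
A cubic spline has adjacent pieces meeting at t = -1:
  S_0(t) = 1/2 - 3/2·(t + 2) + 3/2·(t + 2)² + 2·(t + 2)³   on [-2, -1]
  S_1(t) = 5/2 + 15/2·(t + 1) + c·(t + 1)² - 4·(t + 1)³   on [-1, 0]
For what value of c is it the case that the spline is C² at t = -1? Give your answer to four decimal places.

7.5000

S_0''(t) = 3 + 12·(t + 2), so S_0''(-1) = 15. On the right, S_1''(-1) = 2c, so c = 15/2.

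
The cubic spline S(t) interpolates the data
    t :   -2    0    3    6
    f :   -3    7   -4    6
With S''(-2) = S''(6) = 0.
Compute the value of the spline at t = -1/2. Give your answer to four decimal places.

With M_i denoting the second derivative at x_i, h_i = 2, 3, 3, and Δ_i = (y_(i+1) − y_i)/h_i = 5, -11/3, 10/3:
  2·M_0 + 10·M_1 + 3·M_2 = 6(Δ_1 - Δ_0) = -52
  3·M_1 + 12·M_2 + 3·M_3 = 6(Δ_2 - Δ_1) = 42
Natural end conditions: M_0 = M_3 = 0.
Solving the tridiagonal system: M_0 = 0, M_1 = -250/37, M_2 = 192/37, M_3 = 0.
On [-2, 0], S(t) = -3 + 805/111·(t + 2) + 0·(t + 2)² - 125/222·(t + 2)³.
With (t + 2) = 3/2: S(-1/2) = 3539/592.

5.9780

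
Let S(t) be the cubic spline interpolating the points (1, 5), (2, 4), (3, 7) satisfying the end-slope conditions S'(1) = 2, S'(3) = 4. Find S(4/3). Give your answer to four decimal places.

With M_i denoting the second derivative at x_i, h_i = 1, 1, and Δ_i = (y_(i+1) − y_i)/h_i = -1, 3:
  1·M_0 + 4·M_1 + 1·M_2 = 6(Δ_1 - Δ_0) = 24
Clamped end conditions give two more equations: 2h_0·M_0 + h_0·M_1 = 6(Δ_0 - S'(1)) = -18 and h_1·M_1 + 2h_1·M_2 = 6(S'(3) - Δ_1) = 6.
Solving the tridiagonal system: M_0 = -14, M_1 = 10, M_2 = -2.
On [1, 2], S(t) = 5 + 2·(t - 1) - 7·(t - 1)² + 4·(t - 1)³.
With (t - 1) = 1/3: S(4/3) = 136/27.

5.0370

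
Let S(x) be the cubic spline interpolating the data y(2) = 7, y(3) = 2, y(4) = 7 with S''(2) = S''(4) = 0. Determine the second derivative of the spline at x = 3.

Let M_i = S''(x_i). Step sizes h_i = 1, 1; slopes of the chords Δ_i = (y_(i+1) - y_i)/h_i = -5, 5.
  1·M_0 + 4·M_1 + 1·M_2 = 6(Δ_1 - Δ_0) = 60
Natural end conditions: M_0 = M_2 = 0.
Forward elimination and back-substitution give M_0 = 0, M_1 = 15, M_2 = 0.

15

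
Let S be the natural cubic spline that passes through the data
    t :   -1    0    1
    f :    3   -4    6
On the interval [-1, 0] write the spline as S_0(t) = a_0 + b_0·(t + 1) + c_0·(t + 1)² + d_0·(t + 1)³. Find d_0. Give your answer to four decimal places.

4.2500

Write M_i for S''(x_i). With h_i = 1, 1 and divided differences Δ_i = -7, 10, the continuity of S' gives the tridiagonal system
  1·M_0 + 4·M_1 + 1·M_2 = 6(Δ_1 - Δ_0) = 102
Natural end conditions: M_0 = M_2 = 0.
Hence M_0 = 0, M_1 = 51/2, M_2 = 0.
On [-1, 0], with S_0(t) = a_0 + b_0·(t + 1) + c_0·(t + 1)² + d_0·(t + 1)³: c_0 = M_0/2 = 0, d_0 = (M_1 - M_0)/(6h_0) = 17/4, b_0 = Δ_0 - h_0(2M_0 + M_1)/6 = -45/4.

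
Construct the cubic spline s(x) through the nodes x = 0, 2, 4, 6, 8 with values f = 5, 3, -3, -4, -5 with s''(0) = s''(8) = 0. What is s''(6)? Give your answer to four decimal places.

Write M_i for s''(x_i). With h_i = 2, 2, 2, 2 and divided differences Δ_i = -1, -3, -1/2, -1/2, the continuity of s' gives the tridiagonal system
  2·M_0 + 8·M_1 + 2·M_2 = 6(Δ_1 - Δ_0) = -12
  2·M_1 + 8·M_2 + 2·M_3 = 6(Δ_2 - Δ_1) = 15
  2·M_2 + 8·M_3 + 2·M_4 = 6(Δ_3 - Δ_2) = 0
Natural end conditions: M_0 = M_4 = 0.
Hence M_0 = 0, M_1 = -15/7, M_2 = 18/7, M_3 = -9/14, M_4 = 0.

-0.6429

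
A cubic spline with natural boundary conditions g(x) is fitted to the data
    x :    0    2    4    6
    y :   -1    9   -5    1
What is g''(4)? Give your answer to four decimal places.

10.4000

Write m_i for g''(x_i). With h_i = 2, 2, 2 and divided differences Δ_i = 5, -7, 3, the continuity of g' gives the tridiagonal system
  2·m_0 + 8·m_1 + 2·m_2 = 6(Δ_1 - Δ_0) = -72
  2·m_1 + 8·m_2 + 2·m_3 = 6(Δ_2 - Δ_1) = 60
Natural end conditions: m_0 = m_3 = 0.
Forward elimination and back-substitution give m_0 = 0, m_1 = -58/5, m_2 = 52/5, m_3 = 0.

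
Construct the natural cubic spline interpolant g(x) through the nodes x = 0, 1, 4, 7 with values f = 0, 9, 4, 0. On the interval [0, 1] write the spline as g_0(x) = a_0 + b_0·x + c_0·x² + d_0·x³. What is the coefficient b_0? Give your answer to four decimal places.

Let σ_i = g''(x_i). Step sizes h_i = 1, 3, 3; slopes of the chords Δ_i = (y_(i+1) - y_i)/h_i = 9, -5/3, -4/3.
  1·σ_0 + 8·σ_1 + 3·σ_2 = 6(Δ_1 - Δ_0) = -64
  3·σ_1 + 12·σ_2 + 3·σ_3 = 6(Δ_2 - Δ_1) = 2
Natural end conditions: σ_0 = σ_3 = 0.
Hence σ_0 = 0, σ_1 = -258/29, σ_2 = 208/87, σ_3 = 0.
On [0, 1], with g_0(x) = a_0 + b_0·x + c_0·x² + d_0·x³: c_0 = σ_0/2 = 0, d_0 = (σ_1 - σ_0)/(6h_0) = -43/29, b_0 = Δ_0 - h_0(2σ_0 + σ_1)/6 = 304/29.

10.4828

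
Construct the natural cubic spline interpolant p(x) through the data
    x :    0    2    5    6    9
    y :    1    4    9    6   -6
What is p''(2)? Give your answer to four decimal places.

1.2849

Let σ_i = p''(x_i). Step sizes h_i = 2, 3, 1, 3; slopes of the chords Δ_i = (y_(i+1) - y_i)/h_i = 3/2, 5/3, -3, -4.
  2·σ_0 + 10·σ_1 + 3·σ_2 = 6(Δ_1 - Δ_0) = 1
  3·σ_1 + 8·σ_2 + 1·σ_3 = 6(Δ_2 - Δ_1) = -28
  1·σ_2 + 8·σ_3 + 3·σ_4 = 6(Δ_3 - Δ_2) = -6
Natural end conditions: σ_0 = σ_4 = 0.
Solving the tridiagonal system: σ_0 = 0, σ_1 = 239/186, σ_2 = -1102/279, σ_3 = -143/558, σ_4 = 0.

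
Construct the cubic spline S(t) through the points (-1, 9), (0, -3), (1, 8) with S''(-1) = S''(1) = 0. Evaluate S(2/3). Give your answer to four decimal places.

2.6296

With σ_i denoting the second derivative at x_i, h_i = 1, 1, and Δ_i = (y_(i+1) − y_i)/h_i = -12, 11:
  1·σ_0 + 4·σ_1 + 1·σ_2 = 6(Δ_1 - Δ_0) = 138
Natural end conditions: σ_0 = σ_2 = 0.
Hence σ_0 = 0, σ_1 = 69/2, σ_2 = 0.
On [0, 1], S(t) = -3 - 1/2·t + 69/4·t² - 23/4·t³.
With t = 2/3: S(2/3) = 71/27.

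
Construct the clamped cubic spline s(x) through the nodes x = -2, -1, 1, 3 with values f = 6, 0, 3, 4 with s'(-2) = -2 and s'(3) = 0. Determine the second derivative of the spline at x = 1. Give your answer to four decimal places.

Let M_i = s''(x_i). Step sizes h_i = 1, 2, 2; slopes of the chords Δ_i = (y_(i+1) - y_i)/h_i = -6, 3/2, 1/2.
  1·M_0 + 6·M_1 + 2·M_2 = 6(Δ_1 - Δ_0) = 45
  2·M_1 + 8·M_2 + 2·M_3 = 6(Δ_2 - Δ_1) = -6
Clamped end conditions give two more equations: 2h_0·M_0 + h_0·M_1 = 6(Δ_0 - s'(-2)) = -24 and h_2·M_2 + 2h_2·M_3 = 6(s'(3) - Δ_2) = -3.
Forward elimination and back-substitution give M_0 = -412/23, M_1 = 272/23, M_2 = -185/46, M_3 = 29/23.

-4.0217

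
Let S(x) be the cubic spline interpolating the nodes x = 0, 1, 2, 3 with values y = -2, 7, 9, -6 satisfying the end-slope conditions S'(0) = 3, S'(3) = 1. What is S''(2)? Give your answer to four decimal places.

Let M_i = S''(x_i). Step sizes h_i = 1, 1, 1; slopes of the chords Δ_i = (y_(i+1) - y_i)/h_i = 9, 2, -15.
  1·M_0 + 4·M_1 + 1·M_2 = 6(Δ_1 - Δ_0) = -42
  1·M_1 + 4·M_2 + 1·M_3 = 6(Δ_2 - Δ_1) = -102
Clamped end conditions give two more equations: 2h_0·M_0 + h_0·M_1 = 6(Δ_0 - S'(0)) = 36 and h_2·M_2 + 2h_2·M_3 = 6(S'(3) - Δ_2) = 96.
Hence M_0 = 62/3, M_1 = -16/3, M_2 = -124/3, M_3 = 206/3.

-41.3333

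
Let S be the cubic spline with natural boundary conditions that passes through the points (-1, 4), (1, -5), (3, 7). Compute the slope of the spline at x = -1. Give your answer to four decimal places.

-7.1250

Let M_i = S''(x_i). Step sizes h_i = 2, 2; slopes of the chords Δ_i = (y_(i+1) - y_i)/h_i = -9/2, 6.
  2·M_0 + 8·M_1 + 2·M_2 = 6(Δ_1 - Δ_0) = 63
Natural end conditions: M_0 = M_2 = 0.
Solving: M_0 = 0, M_1 = 63/8, M_2 = 0.
On [-1, 1], S'(x) = b_0 + 2c_0·(x + 1) + 3d_0·(x + 1)² with b_0 = Δ_0 - h_0(2M_0 + M_1)/6 = -57/8, c_0 = M_0/2 = 0, d_0 = (M_1 - M_0)/(6h_0) = 21/32. So S'(-1) = -57/8.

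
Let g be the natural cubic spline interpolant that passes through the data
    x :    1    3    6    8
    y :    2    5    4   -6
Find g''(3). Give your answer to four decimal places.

-0.2857

Put M_i = g'' at the i-th knot. Here h = (2, 3, 2) and Δ = (3/2, -1/3, -5), so the interior equations h_(i-1)·M_(i-1) + 2(h_(i-1)+h_i)·M_i + h_i·M_(i+1) = 6(Δ_i − Δ_(i-1)) read
  2·M_0 + 10·M_1 + 3·M_2 = 6(Δ_1 - Δ_0) = -11
  3·M_1 + 10·M_2 + 2·M_3 = 6(Δ_2 - Δ_1) = -28
Natural end conditions: M_0 = M_3 = 0.
Hence M_0 = 0, M_1 = -2/7, M_2 = -19/7, M_3 = 0.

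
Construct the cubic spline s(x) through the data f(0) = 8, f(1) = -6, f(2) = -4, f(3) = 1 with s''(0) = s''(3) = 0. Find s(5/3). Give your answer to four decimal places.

-5.7728

Let σ_i = s''(x_i). Step sizes h_i = 1, 1, 1; slopes of the chords Δ_i = (y_(i+1) - y_i)/h_i = -14, 2, 5.
  1·σ_0 + 4·σ_1 + 1·σ_2 = 6(Δ_1 - Δ_0) = 96
  1·σ_1 + 4·σ_2 + 1·σ_3 = 6(Δ_2 - Δ_1) = 18
Natural end conditions: σ_0 = σ_3 = 0.
Forward elimination and back-substitution give σ_0 = 0, σ_1 = 122/5, σ_2 = -8/5, σ_3 = 0.
On [1, 2], s(x) = -6 - 88/15·(x - 1) + 61/5·(x - 1)² - 13/3·(x - 1)³.
With (x - 1) = 2/3: s(5/3) = -2338/405.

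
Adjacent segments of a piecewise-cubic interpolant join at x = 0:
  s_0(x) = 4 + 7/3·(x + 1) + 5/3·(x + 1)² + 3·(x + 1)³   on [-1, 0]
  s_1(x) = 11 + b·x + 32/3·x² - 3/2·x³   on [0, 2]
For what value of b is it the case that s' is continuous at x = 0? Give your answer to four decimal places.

14.6667

s_0'(x) = 7/3 + 10/3·(x + 1) + 9·(x + 1)², so s_0'(0) = 44/3. On the right, s_1'(0) = b, so b = 44/3.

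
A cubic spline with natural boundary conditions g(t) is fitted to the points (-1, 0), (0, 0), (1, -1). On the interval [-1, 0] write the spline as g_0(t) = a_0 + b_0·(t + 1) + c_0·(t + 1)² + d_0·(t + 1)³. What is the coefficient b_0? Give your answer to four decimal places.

0.2500

Put M_i = g'' at the i-th knot. Here h = (1, 1) and Δ = (0, -1), so the interior equations h_(i-1)·M_(i-1) + 2(h_(i-1)+h_i)·M_i + h_i·M_(i+1) = 6(Δ_i − Δ_(i-1)) read
  1·M_0 + 4·M_1 + 1·M_2 = 6(Δ_1 - Δ_0) = -6
Natural end conditions: M_0 = M_2 = 0.
Solving the tridiagonal system: M_0 = 0, M_1 = -3/2, M_2 = 0.
On [-1, 0], with g_0(t) = a_0 + b_0·(t + 1) + c_0·(t + 1)² + d_0·(t + 1)³: c_0 = M_0/2 = 0, d_0 = (M_1 - M_0)/(6h_0) = -1/4, b_0 = Δ_0 - h_0(2M_0 + M_1)/6 = 1/4.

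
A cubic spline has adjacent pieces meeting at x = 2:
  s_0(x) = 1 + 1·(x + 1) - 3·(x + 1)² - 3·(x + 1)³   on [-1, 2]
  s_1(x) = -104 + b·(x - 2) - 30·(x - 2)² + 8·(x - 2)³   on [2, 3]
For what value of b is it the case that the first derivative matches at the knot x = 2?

s_0'(x) = 1 - 6·(x + 1) - 9·(x + 1)², so s_0'(2) = -98. On the right, s_1'(2) = b, so b = -98.

-98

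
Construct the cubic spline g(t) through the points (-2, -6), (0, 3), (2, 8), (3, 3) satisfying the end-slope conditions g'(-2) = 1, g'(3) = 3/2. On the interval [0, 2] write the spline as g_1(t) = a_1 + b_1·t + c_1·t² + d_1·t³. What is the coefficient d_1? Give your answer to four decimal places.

-0.9946

Let M_i = g''(x_i). Step sizes h_i = 2, 2, 1; slopes of the chords Δ_i = (y_(i+1) - y_i)/h_i = 9/2, 5/2, -5.
  2·M_0 + 8·M_1 + 2·M_2 = 6(Δ_1 - Δ_0) = -12
  2·M_1 + 6·M_2 + 1·M_3 = 6(Δ_2 - Δ_1) = -45
Clamped end conditions give two more equations: 2h_0·M_0 + h_0·M_1 = 6(Δ_0 - g'(-2)) = 21 and h_2·M_2 + 2h_2·M_3 = 6(g'(3) - Δ_2) = 39.
Solving the tridiagonal system: M_0 = 119/23, M_1 = 7/46, M_2 = -271/23, M_3 = 584/23.
On [0, 2], with g_1(t) = a_1 + b_1·t + c_1·t² + d_1·t³: c_1 = M_1/2 = 7/92, d_1 = (M_2 - M_1)/(6h_1) = -183/184, b_1 = Δ_1 - h_1(2M_1 + M_2)/6 = 291/46.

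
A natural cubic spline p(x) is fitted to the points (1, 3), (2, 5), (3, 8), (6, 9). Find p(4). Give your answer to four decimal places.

9.5878

With M_i denoting the second derivative at x_i, h_i = 1, 1, 3, and Δ_i = (y_(i+1) − y_i)/h_i = 2, 3, 1/3:
  1·M_0 + 4·M_1 + 1·M_2 = 6(Δ_1 - Δ_0) = 6
  1·M_1 + 8·M_2 + 3·M_3 = 6(Δ_2 - Δ_1) = -16
Natural end conditions: M_0 = M_3 = 0.
Solving: M_0 = 0, M_1 = 64/31, M_2 = -70/31, M_3 = 0.
On [3, 6], p(x) = 8 + 241/93·(x - 3) - 35/31·(x - 3)² + 35/279·(x - 3)³.
With (x - 3) = 1: p(4) = 2675/279.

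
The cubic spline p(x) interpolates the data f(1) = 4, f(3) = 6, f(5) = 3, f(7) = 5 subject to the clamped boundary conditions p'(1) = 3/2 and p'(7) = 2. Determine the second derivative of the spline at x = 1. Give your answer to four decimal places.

With m_i denoting the second derivative at x_i, h_i = 2, 2, 2, and Δ_i = (y_(i+1) − y_i)/h_i = 1, -3/2, 1:
  2·m_0 + 8·m_1 + 2·m_2 = 6(Δ_1 - Δ_0) = -15
  2·m_1 + 8·m_2 + 2·m_3 = 6(Δ_2 - Δ_1) = 15
Clamped end conditions give two more equations: 2h_0·m_0 + h_0·m_1 = 6(Δ_0 - p'(1)) = -3 and h_2·m_2 + 2h_2·m_3 = 6(p'(7) - Δ_2) = 6.
Solving: m_0 = 17/30, m_1 = -79/30, m_2 = 37/15, m_3 = 4/15.

0.5667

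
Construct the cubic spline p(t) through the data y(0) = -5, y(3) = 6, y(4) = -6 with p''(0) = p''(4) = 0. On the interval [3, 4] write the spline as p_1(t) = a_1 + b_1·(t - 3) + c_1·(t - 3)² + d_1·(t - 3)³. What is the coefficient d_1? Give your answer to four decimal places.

With M_i denoting the second derivative at x_i, h_i = 3, 1, and Δ_i = (y_(i+1) − y_i)/h_i = 11/3, -12:
  3·M_0 + 8·M_1 + 1·M_2 = 6(Δ_1 - Δ_0) = -94
Natural end conditions: M_0 = M_2 = 0.
Forward elimination and back-substitution give M_0 = 0, M_1 = -47/4, M_2 = 0.
On [3, 4], with p_1(t) = a_1 + b_1·(t - 3) + c_1·(t - 3)² + d_1·(t - 3)³: c_1 = M_1/2 = -47/8, d_1 = (M_2 - M_1)/(6h_1) = 47/24, b_1 = Δ_1 - h_1(2M_1 + M_2)/6 = -97/12.

1.9583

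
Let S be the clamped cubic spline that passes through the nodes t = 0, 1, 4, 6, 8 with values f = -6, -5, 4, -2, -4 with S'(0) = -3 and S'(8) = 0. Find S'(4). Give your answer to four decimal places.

Write M_i for S''(x_i). With h_i = 1, 3, 2, 2 and divided differences Δ_i = 1, 3, -3, -1, the continuity of S' gives the tridiagonal system
  1·M_0 + 8·M_1 + 3·M_2 = 6(Δ_1 - Δ_0) = 12
  3·M_1 + 10·M_2 + 2·M_3 = 6(Δ_2 - Δ_1) = -36
  2·M_2 + 8·M_3 + 2·M_4 = 6(Δ_3 - Δ_2) = 12
Clamped end conditions give two more equations: 2h_0·M_0 + h_0·M_1 = 6(Δ_0 - S'(0)) = 24 and h_3·M_3 + 2h_3·M_4 = 6(S'(8) - Δ_3) = 6.
Hence M_0 = 177/16, M_1 = 15/8, M_2 = -75/16, M_3 = 21/8, M_4 = 3/16.
On [4, 6], S'(t) = b_2 + 2c_2·(t - 4) + 3d_2·(t - 4)² with b_2 = Δ_2 - h_2(2M_2 + M_3)/6 = -3/4, c_2 = M_2/2 = -75/32, d_2 = (M_3 - M_2)/(6h_2) = 39/64. So S'(4) = -3/4.

-0.7500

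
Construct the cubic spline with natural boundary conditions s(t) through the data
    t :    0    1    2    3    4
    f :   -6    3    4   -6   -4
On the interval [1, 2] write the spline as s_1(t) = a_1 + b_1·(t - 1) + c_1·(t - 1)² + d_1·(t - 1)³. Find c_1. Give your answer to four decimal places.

With M_i denoting the second derivative at x_i, h_i = 1, 1, 1, 1, and Δ_i = (y_(i+1) − y_i)/h_i = 9, 1, -10, 2:
  1·M_0 + 4·M_1 + 1·M_2 = 6(Δ_1 - Δ_0) = -48
  1·M_1 + 4·M_2 + 1·M_3 = 6(Δ_2 - Δ_1) = -66
  1·M_2 + 4·M_3 + 1·M_4 = 6(Δ_3 - Δ_2) = 72
Natural end conditions: M_0 = M_4 = 0.
Hence M_0 = 0, M_1 = -48/7, M_2 = -144/7, M_3 = 162/7, M_4 = 0.
On [1, 2], with s_1(t) = a_1 + b_1·(t - 1) + c_1·(t - 1)² + d_1·(t - 1)³: c_1 = M_1/2 = -24/7, d_1 = (M_2 - M_1)/(6h_1) = -16/7, b_1 = Δ_1 - h_1(2M_1 + M_2)/6 = 47/7.

-3.4286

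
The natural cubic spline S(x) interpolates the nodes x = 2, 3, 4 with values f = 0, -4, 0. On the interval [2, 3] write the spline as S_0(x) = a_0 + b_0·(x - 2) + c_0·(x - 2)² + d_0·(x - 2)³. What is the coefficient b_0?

-6

Put m_i = S'' at the i-th knot. Here h = (1, 1) and Δ = (-4, 4), so the interior equations h_(i-1)·m_(i-1) + 2(h_(i-1)+h_i)·m_i + h_i·m_(i+1) = 6(Δ_i − Δ_(i-1)) read
  1·m_0 + 4·m_1 + 1·m_2 = 6(Δ_1 - Δ_0) = 48
Natural end conditions: m_0 = m_2 = 0.
Solving: m_0 = 0, m_1 = 12, m_2 = 0.
On [2, 3], with S_0(x) = a_0 + b_0·(x - 2) + c_0·(x - 2)² + d_0·(x - 2)³: c_0 = m_0/2 = 0, d_0 = (m_1 - m_0)/(6h_0) = 2, b_0 = Δ_0 - h_0(2m_0 + m_1)/6 = -6.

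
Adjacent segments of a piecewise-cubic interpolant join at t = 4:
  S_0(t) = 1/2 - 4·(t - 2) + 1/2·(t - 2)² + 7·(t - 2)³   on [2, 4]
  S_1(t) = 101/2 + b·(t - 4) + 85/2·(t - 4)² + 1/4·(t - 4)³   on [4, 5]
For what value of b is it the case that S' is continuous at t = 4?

S_0'(t) = -4 + 1·(t - 2) + 21·(t - 2)², so S_0'(4) = 82. On the right, S_1'(4) = b, so b = 82.

82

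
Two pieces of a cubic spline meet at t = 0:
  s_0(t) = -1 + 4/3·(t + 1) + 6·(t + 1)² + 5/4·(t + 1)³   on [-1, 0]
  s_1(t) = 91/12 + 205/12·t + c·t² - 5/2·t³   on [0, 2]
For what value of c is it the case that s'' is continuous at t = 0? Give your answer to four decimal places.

9.7500

s_0''(t) = 12 + 15/2·(t + 1), so s_0''(0) = 39/2. On the right, s_1''(0) = 2c, so c = 39/4.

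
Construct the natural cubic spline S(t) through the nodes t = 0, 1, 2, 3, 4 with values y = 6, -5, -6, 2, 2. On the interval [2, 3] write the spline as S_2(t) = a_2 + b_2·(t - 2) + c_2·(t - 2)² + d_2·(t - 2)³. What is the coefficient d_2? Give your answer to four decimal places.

-5.0357

Put σ_i = S'' at the i-th knot. Here h = (1, 1, 1, 1) and Δ = (-11, -1, 8, 0), so the interior equations h_(i-1)·σ_(i-1) + 2(h_(i-1)+h_i)·σ_i + h_i·σ_(i+1) = 6(Δ_i − Δ_(i-1)) read
  1·σ_0 + 4·σ_1 + 1·σ_2 = 6(Δ_1 - Δ_0) = 60
  1·σ_1 + 4·σ_2 + 1·σ_3 = 6(Δ_2 - Δ_1) = 54
  1·σ_2 + 4·σ_3 + 1·σ_4 = 6(Δ_3 - Δ_2) = -48
Natural end conditions: σ_0 = σ_4 = 0.
Solving the tridiagonal system: σ_0 = 0, σ_1 = 159/14, σ_2 = 102/7, σ_3 = -219/14, σ_4 = 0.
On [2, 3], with S_2(t) = a_2 + b_2·(t - 2) + c_2·(t - 2)² + d_2·(t - 2)³: c_2 = σ_2/2 = 51/7, d_2 = (σ_3 - σ_2)/(6h_2) = -141/28, b_2 = Δ_2 - h_2(2σ_2 + σ_3)/6 = 23/4.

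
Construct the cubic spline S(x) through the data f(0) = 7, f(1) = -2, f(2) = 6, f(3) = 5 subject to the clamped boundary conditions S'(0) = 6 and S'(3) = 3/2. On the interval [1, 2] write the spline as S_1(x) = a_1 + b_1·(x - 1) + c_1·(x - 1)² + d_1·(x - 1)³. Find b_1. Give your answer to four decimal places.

-3.7000

Let M_i = S''(x_i). Step sizes h_i = 1, 1, 1; slopes of the chords Δ_i = (y_(i+1) - y_i)/h_i = -9, 8, -1.
  1·M_0 + 4·M_1 + 1·M_2 = 6(Δ_1 - Δ_0) = 102
  1·M_1 + 4·M_2 + 1·M_3 = 6(Δ_2 - Δ_1) = -54
Clamped end conditions give two more equations: 2h_0·M_0 + h_0·M_1 = 6(Δ_0 - S'(0)) = -90 and h_2·M_2 + 2h_2·M_3 = 6(S'(3) - Δ_2) = 15.
Hence M_0 = -353/5, M_1 = 256/5, M_2 = -161/5, M_3 = 118/5.
On [1, 2], with S_1(x) = a_1 + b_1·(x - 1) + c_1·(x - 1)² + d_1·(x - 1)³: c_1 = M_1/2 = 128/5, d_1 = (M_2 - M_1)/(6h_1) = -139/10, b_1 = Δ_1 - h_1(2M_1 + M_2)/6 = -37/10.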